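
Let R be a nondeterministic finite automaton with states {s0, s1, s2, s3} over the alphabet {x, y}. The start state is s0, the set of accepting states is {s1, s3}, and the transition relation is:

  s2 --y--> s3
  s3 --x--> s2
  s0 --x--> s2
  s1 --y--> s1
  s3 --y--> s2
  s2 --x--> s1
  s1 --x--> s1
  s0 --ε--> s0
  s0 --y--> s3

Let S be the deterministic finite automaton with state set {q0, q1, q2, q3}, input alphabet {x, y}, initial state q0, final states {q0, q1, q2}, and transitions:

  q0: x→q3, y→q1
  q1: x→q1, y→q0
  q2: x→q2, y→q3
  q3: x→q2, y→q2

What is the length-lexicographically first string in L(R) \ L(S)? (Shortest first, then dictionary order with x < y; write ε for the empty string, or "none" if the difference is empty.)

xxy

The string xxy is accepted by R but not by S.
No shorter string lies in the difference, and xxy is the lexicographically first length-3 string in L(R) \ L(S).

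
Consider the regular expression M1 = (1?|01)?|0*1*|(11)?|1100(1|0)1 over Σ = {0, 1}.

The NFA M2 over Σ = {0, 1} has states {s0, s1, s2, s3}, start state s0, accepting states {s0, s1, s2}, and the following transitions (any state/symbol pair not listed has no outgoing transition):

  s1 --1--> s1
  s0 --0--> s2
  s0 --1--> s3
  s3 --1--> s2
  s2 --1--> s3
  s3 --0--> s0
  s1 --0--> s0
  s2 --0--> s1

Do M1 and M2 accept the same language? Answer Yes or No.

No

The string 1 is accepted by M1 but rejected by M2.
So L(M1) ≠ L(M2).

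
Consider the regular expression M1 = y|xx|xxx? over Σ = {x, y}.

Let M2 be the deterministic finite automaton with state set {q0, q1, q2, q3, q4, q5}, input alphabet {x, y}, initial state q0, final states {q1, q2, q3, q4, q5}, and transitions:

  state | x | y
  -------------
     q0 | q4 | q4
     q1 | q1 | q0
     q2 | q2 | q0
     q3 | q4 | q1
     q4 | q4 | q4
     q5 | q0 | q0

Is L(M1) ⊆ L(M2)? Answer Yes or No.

Yes

Converting the expression M1 to a DFA (subset construction, then merging equivalent states) gives the minimal DFA with states {r0, r1, r2, r3, r4}, start state r0, accepting states {r2, r3} and transitions r0: x→r1, y→r2; r1: x→r3, y→r4; r2: x→r4, y→r4; r3: x→r2, y→r4; r4: x→r4, y→r4.
Exploring the product automaton M1 × M2 from the start pair (r0, q0), following both machines on each input symbol, reaches 5 state pairs: (r0, q0), (r1, q4), (r2, q4), (r3, q4), (r4, q4).
M1 accepts in {r2, r3} and M2 accepts in {q1, q2, q3, q4, q5}. The reachable pairs whose M1-component is accepting are (r2, q4), (r3, q4); in each of them the M2-component is accepting too, so the product for L(M1) \ L(M2) (M1-component accepting, M2-component rejecting) has no reachable accepting pair and the difference is empty.
Hence every string in L(M1) is also in L(M2).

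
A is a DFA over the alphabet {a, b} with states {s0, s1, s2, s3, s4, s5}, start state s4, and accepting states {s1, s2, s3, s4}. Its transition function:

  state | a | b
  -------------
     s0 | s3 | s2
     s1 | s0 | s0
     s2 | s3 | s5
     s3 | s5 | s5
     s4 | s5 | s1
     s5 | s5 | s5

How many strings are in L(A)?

8

The useful subgraph on states {s0, s1, s2, s3, s4} is acyclic, so L(A) is finite; the longest accepting path visits 5 useful states, giving maximum string length 4.
Counting accepting paths from s4 by length: 1 of length 0, 1 of length 1, 4 of length 3, 2 of length 4. Total 8.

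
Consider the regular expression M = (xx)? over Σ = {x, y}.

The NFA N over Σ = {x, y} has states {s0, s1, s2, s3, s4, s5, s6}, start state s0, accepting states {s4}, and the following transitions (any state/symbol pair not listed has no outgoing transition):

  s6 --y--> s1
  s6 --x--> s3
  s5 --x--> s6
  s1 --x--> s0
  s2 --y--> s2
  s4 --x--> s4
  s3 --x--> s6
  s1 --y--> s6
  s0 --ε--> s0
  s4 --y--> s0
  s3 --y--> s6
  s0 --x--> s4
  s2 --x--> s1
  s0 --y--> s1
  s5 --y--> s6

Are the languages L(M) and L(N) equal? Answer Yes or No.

No

The empty string ε is accepted by M but rejected by N.
So L(M) ≠ L(N).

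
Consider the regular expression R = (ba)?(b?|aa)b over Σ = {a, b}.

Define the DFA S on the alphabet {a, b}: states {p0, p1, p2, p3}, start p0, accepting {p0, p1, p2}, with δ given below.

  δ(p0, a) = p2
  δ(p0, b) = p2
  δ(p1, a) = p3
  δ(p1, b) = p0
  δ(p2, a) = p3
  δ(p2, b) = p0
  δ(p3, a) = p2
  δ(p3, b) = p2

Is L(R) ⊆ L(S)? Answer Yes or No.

Yes

Converting the expression R to a DFA (subset construction, then merging equivalent states) gives the minimal DFA with states {r0, r1, r2, r3, r4, r5, r6, r7}, start state r0, accepting states {r2, r6, r7} and transitions r0: a→r1, b→r2; r1: a→r3, b→r4; r2: a→r5, b→r6; r3: a→r4, b→r6; r4: a→r4, b→r4; r5: a→r1, b→r7; r6: a→r4, b→r4; r7: a→r4, b→r6.
Exploring the product automaton R × S from the start pair (r0, p0), following both machines on each input symbol, reaches 11 state pairs: (r0, p0), (r1, p2), (r2, p2), (r3, p3), (r4, p0), (r5, p3), (r6, p0), (r4, p2), (r6, p2), (r7, p2), (r4, p3).
R accepts in {r2, r6, r7} and S accepts in {p0, p1, p2}. The reachable pairs whose R-component is accepting are (r2, p2), (r6, p0), (r6, p2), (r7, p2); in each of them the S-component is accepting too, so the product for L(R) \ L(S) (R-component accepting, S-component rejecting) has no reachable accepting pair and the difference is empty.
Hence every string in L(R) is also in L(S).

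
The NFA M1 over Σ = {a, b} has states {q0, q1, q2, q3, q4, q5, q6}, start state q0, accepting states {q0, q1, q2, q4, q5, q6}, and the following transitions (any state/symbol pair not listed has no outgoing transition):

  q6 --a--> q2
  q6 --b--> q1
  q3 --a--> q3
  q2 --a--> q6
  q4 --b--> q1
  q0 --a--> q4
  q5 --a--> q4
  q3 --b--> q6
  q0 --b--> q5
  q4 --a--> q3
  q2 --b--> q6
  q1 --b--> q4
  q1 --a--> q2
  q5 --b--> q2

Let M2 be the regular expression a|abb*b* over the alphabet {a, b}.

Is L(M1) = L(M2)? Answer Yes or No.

The empty string ε is accepted by M1 but rejected by M2.
So L(M1) ≠ L(M2).

No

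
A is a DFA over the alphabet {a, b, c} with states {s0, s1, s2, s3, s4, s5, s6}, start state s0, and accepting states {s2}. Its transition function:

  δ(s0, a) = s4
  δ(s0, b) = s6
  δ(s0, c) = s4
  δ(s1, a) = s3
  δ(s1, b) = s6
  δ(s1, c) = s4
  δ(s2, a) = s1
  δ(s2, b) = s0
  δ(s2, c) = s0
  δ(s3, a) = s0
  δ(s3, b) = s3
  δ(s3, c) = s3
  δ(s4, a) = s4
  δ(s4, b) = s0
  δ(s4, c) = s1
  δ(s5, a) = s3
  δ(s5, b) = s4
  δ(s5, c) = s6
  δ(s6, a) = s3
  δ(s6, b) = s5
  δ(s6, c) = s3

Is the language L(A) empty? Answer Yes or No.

Yes

The states reachable from the start state are {s0, s1, s3, s4, s5, s6}.
None of the accepting states {s2} is reachable, so no string is accepted and L(A) = ∅.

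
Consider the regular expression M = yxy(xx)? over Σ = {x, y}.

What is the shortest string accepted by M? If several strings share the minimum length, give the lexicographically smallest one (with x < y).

By inspection of the expression, no string of length less than 3 matches, and yxy is the lexicographically first match of length 3.

yxy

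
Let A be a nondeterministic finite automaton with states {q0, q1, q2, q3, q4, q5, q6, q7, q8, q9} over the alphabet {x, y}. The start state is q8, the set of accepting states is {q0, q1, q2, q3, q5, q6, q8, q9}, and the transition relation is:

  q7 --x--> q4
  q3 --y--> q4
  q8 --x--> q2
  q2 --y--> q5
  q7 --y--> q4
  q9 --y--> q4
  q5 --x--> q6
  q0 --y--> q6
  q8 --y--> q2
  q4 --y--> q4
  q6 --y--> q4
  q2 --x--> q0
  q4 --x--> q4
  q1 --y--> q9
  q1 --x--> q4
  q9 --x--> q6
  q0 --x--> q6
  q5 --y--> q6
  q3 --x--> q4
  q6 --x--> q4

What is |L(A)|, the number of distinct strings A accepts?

The useful subgraph on states {q0, q2, q5, q6, q8} is acyclic, so L(A) is finite; the longest accepting path visits 4 useful states, giving maximum string length 3.
Counting accepting paths from q8 by length: 1 of length 0, 2 of length 1, 4 of length 2, 8 of length 3. Total 15.

15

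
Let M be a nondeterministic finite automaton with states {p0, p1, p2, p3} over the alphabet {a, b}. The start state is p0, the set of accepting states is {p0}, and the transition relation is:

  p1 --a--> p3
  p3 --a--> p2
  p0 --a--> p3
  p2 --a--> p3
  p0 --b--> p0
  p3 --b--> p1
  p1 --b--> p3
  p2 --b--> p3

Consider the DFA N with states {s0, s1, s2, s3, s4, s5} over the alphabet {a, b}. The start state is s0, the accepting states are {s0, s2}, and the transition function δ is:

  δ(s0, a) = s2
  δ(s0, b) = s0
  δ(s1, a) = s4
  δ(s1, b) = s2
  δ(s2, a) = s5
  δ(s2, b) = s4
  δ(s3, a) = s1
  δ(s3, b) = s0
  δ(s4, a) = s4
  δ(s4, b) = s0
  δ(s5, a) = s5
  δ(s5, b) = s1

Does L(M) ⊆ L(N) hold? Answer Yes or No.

Yes

Exploring the product automaton M × N from the start pair (p0, s0), following both machines on each input symbol, reaches 13 state pairs: (p0, s0), (p3, s2), (p2, s5), (p1, s4), (p3, s5), (p3, s1), (p3, s4), (p3, s0), (p1, s1), (p2, s4), (p1, s2), (p1, s0), (p2, s2).
M accepts in {p0} and N accepts in {s0, s2}. The reachable pairs whose M-component is accepting are (p0, s0); in each of them the N-component is accepting too, so the product for L(M) \ L(N) (M-component accepting, N-component rejecting) has no reachable accepting pair and the difference is empty.
Hence every string in L(M) is also in L(N).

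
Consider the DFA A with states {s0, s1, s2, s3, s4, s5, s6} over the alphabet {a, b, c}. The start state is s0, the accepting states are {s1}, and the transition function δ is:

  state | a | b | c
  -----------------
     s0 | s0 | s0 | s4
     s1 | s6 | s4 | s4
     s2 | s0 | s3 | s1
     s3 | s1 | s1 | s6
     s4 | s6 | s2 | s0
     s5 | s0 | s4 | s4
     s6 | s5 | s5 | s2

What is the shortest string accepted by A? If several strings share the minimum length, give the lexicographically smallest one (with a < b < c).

A breadth-first search from s0 reaches an accepting state first via the path s0 → s4 → s2 → s1 on input cbc.
No string of length < 3 is accepted (BFS exhausts all shorter strings without reaching an accepting state), and cbc is the lexicographically least accepting string of length 3.

cbc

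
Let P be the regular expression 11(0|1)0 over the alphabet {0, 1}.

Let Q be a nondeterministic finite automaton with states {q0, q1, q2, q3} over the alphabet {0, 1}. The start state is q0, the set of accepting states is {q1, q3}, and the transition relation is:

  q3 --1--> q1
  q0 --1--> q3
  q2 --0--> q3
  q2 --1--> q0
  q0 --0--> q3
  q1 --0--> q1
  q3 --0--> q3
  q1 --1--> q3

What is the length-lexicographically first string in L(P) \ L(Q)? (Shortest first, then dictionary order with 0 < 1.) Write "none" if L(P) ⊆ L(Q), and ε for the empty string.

Converting the expression P to a DFA (subset construction, then merging equivalent states) gives the minimal DFA with states {p0, p1, p2, p3, p4, p5}, start state p0, accepting states {p5} and transitions p0: 0→p1, 1→p2; p1: 0→p1, 1→p1; p2: 0→p1, 1→p3; p3: 0→p4, 1→p4; p4: 0→p5, 1→p1; p5: 0→p1, 1→p1.
Exploring the product automaton P × Q from the start pair (p0, q0), following both machines on each input symbol, reaches 9 state pairs: (p0, q0), (p1, q3), (p2, q3), (p1, q1), (p3, q1), (p4, q1), (p4, q3), (p5, q1), (p5, q3).
P accepts in {p5} and Q accepts in {q1, q3}. The reachable pairs whose P-component is accepting are (p5, q1), (p5, q3); in each of them the Q-component is accepting too, so the product for L(P) \ L(Q) (P-component accepting, Q-component rejecting) has no reachable accepting pair and the difference is empty.
So every string accepted by P is also accepted by Q: L(P) \ L(Q) = ∅ and there is no such string.

none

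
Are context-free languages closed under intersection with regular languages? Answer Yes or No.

Yes

Run a PDA for the context-free language and a DFA for the regular one in parallel (product of finite controls, the PDA's stack unchanged, the DFA advancing only on input moves); the product PDA accepts exactly the intersection. (Intersection of two CFLs, by contrast, can fail to be context-free.)
So the context-free languages are closed under intersection with a regular language.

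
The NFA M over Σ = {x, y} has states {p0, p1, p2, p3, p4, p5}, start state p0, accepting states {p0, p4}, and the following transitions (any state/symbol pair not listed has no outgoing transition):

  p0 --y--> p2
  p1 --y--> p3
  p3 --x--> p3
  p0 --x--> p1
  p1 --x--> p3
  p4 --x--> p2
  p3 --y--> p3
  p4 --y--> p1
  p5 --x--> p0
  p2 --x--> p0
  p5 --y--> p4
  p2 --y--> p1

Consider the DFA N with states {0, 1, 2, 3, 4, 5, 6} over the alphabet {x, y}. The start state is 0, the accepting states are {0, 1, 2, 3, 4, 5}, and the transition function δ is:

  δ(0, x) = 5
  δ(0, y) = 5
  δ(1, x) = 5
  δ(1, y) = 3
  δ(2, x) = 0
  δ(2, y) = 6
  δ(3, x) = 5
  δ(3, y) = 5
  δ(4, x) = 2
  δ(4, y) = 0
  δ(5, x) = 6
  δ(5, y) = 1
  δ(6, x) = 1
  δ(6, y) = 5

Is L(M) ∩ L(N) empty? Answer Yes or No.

No

The empty string ε is accepted by both M and N.
Hence L(M) ∩ L(N) ≠ ∅.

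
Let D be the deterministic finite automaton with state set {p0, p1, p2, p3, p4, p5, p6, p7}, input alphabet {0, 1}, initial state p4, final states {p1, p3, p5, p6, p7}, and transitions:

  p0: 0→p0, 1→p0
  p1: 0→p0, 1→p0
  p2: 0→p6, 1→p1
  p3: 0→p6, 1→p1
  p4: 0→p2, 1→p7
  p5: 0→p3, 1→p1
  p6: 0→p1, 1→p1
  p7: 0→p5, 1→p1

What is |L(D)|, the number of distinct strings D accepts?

13

The useful subgraph on states {p1, p2, p3, p4, p5, p6, p7} is acyclic, so L(D) is finite; the longest accepting path visits 6 useful states, giving maximum string length 5.
Counting accepting paths from p4 by length: 1 of length 1, 4 of length 2, 4 of length 3, 2 of length 4, 2 of length 5. Total 13.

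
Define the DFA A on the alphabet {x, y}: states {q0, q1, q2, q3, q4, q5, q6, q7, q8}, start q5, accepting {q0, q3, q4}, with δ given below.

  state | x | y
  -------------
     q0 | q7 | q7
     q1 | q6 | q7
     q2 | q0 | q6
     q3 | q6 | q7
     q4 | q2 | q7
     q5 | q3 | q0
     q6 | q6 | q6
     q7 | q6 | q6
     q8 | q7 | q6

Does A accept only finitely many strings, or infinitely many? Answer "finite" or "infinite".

The useful states (reachable from q5 and able to reach an accepting state) are {q0, q3, q5}.
Restricted to these states the transition graph has no cycle, so every accepting path has bounded length and L is finite.

finite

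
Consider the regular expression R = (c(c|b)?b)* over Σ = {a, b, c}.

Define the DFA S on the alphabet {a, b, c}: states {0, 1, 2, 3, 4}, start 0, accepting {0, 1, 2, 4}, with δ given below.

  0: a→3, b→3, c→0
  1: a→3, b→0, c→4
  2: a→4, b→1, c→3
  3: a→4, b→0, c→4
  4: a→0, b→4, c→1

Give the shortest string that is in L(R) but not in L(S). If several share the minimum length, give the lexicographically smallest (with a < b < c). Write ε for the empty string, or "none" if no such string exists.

The string cb is accepted by R but not by S.
No shorter string lies in the difference, and cb is the lexicographically first length-2 string in L(R) \ L(S).

cb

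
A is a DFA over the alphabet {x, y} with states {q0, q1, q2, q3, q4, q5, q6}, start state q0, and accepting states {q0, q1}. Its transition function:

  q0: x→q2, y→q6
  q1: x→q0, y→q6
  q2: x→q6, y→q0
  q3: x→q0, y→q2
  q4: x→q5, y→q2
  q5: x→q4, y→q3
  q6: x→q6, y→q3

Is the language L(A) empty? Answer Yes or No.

No

The empty string ε is accepted: the run q0 ends in the accepting state q0.
Since at least one string is accepted, L(A) is not empty.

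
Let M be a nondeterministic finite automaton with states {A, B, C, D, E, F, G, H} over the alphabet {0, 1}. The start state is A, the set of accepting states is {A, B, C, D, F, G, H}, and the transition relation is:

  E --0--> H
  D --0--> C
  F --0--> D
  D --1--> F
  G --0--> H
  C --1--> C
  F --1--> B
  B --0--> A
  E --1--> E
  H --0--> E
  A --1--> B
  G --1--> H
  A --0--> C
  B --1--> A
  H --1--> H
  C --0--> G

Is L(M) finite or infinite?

State A is reachable from the start and can reach an accepting state, and it lies on the cycle A → B → A.
Traversing that cycle any number of times yields accepted strings of unbounded length, so the language is infinite.

infinite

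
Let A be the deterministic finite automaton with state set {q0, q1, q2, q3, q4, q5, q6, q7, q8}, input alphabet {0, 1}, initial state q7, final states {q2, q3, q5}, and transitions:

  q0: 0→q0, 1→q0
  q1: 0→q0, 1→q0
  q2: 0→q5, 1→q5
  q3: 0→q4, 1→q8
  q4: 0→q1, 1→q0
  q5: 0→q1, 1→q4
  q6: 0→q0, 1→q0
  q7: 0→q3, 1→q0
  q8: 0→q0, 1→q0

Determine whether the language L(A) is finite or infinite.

finite

The useful states (reachable from q7 and able to reach an accepting state) are {q3, q7}.
Restricted to these states the transition graph has no cycle, so every accepting path has bounded length and L is finite.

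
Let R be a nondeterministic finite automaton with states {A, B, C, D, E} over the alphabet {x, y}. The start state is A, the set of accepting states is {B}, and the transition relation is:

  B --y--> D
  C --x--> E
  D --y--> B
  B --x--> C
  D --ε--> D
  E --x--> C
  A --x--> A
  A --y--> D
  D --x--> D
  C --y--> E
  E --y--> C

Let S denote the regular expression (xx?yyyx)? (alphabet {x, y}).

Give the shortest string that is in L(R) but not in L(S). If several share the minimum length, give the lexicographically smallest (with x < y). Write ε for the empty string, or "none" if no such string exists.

yy

The string yy is accepted by R but not by S.
No shorter string lies in the difference, and yy is the lexicographically first length-2 string in L(R) \ L(S).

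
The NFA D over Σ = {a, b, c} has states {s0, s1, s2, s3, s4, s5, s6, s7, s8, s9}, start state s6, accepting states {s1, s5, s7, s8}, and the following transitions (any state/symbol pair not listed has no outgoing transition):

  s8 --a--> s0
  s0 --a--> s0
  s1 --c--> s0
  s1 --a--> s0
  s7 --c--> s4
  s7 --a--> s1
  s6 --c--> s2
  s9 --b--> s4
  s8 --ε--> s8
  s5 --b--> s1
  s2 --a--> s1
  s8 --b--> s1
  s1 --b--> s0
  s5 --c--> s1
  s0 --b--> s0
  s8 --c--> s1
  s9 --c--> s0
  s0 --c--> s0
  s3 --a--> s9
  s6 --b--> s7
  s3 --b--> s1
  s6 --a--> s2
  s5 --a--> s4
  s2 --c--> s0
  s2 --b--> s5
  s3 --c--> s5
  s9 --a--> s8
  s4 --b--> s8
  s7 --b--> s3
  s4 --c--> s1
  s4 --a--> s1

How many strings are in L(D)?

The useful subgraph on states {s1, s2, s3, s4, s5, s6, s7, s8, s9} is acyclic, so L(D) is finite; the longest accepting path visits 7 useful states, giving maximum string length 6.
Counting accepting paths from s6 by length: 1 of length 1, 5 of length 2, 9 of length 3, 11 of length 4, 12 of length 5, 4 of length 6. Total 42.

42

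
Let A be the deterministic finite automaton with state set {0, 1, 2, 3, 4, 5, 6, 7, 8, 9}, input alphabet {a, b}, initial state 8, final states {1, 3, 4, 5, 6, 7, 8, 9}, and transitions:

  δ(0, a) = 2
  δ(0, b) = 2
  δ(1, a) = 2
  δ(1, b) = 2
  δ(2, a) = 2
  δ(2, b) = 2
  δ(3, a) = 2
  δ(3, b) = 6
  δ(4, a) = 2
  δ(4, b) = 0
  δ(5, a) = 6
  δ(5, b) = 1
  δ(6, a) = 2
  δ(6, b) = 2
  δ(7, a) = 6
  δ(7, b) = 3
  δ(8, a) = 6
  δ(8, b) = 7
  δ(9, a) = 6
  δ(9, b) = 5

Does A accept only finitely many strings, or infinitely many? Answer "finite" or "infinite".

The useful states (reachable from 8 and able to reach an accepting state) are {3, 6, 7, 8}.
Restricted to these states the transition graph has no cycle, so every accepting path has bounded length and L is finite.

finite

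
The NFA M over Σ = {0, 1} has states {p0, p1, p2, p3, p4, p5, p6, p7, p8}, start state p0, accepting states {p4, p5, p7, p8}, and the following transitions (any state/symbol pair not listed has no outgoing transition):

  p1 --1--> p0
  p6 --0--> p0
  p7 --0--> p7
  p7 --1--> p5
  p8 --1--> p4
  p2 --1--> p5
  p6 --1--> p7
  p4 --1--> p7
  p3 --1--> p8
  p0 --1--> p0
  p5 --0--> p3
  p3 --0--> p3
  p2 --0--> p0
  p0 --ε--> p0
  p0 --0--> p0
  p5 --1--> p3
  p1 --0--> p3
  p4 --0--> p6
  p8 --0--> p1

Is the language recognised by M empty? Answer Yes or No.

Yes

The states reachable from the start state are {p0}.
None of the accepting states {p4, p5, p7, p8} is reachable, so no string is accepted and L(M) = ∅.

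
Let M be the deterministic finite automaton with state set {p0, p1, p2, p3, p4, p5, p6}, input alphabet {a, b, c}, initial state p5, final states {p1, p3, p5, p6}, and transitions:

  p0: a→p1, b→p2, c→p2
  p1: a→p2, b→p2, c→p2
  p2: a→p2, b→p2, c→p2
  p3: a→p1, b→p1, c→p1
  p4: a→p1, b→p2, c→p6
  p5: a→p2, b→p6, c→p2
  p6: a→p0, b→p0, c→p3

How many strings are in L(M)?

The useful subgraph on states {p0, p1, p3, p5, p6} is acyclic, so L(M) is finite; the longest accepting path visits 4 useful states, giving maximum string length 3.
Counting accepting paths from p5 by length: 1 of length 0, 1 of length 1, 1 of length 2, 5 of length 3. Total 8.

8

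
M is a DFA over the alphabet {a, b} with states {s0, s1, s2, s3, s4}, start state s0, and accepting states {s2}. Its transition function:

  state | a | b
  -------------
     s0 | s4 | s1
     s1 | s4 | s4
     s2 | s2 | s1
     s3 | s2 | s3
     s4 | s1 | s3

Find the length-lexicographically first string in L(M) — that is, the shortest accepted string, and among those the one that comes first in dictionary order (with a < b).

aba

A breadth-first search from s0 reaches an accepting state first via the path s0 → s4 → s3 → s2 on input aba.
No string of length < 3 is accepted (BFS exhausts all shorter strings without reaching an accepting state), and aba is the lexicographically least accepting string of length 3.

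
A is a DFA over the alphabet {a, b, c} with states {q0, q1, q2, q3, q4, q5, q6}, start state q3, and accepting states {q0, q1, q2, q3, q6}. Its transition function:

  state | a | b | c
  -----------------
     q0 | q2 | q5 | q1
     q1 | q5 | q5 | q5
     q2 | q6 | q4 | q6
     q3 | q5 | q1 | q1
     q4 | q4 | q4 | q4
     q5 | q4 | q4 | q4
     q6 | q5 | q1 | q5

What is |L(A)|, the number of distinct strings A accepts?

3

The useful subgraph on states {q1, q3} is acyclic, so L(A) is finite; the longest accepting path visits 2 useful states, giving maximum string length 1.
Counting accepting paths from q3 by length: 1 of length 0, 2 of length 1. Total 3.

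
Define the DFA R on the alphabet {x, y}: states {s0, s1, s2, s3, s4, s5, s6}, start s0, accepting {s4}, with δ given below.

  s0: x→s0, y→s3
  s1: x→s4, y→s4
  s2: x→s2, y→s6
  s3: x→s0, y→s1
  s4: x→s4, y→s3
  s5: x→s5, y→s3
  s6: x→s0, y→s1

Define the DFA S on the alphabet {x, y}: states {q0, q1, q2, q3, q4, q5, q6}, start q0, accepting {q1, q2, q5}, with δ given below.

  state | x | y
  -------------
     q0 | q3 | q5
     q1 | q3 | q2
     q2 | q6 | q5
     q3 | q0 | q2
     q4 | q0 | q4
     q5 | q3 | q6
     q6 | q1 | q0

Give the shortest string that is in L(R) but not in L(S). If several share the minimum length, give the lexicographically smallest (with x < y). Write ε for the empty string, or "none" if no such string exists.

yyy

The string yyy is accepted by R but not by S.
No shorter string lies in the difference, and yyy is the lexicographically first length-3 string in L(R) \ L(S).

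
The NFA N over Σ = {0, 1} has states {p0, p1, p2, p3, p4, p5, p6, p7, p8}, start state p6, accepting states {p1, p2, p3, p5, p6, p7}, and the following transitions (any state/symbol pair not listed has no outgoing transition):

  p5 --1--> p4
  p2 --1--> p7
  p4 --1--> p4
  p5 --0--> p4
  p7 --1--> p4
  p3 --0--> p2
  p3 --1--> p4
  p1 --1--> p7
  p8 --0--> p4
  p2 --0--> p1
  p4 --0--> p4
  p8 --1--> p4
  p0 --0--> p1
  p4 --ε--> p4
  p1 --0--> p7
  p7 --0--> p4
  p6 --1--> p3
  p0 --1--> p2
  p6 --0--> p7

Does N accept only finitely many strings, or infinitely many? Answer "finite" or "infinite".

The useful states (reachable from p6 and able to reach an accepting state) are {p1, p2, p3, p6, p7}.
Restricted to these states the transition graph has no cycle, so every accepting path has bounded length and L is finite.

finite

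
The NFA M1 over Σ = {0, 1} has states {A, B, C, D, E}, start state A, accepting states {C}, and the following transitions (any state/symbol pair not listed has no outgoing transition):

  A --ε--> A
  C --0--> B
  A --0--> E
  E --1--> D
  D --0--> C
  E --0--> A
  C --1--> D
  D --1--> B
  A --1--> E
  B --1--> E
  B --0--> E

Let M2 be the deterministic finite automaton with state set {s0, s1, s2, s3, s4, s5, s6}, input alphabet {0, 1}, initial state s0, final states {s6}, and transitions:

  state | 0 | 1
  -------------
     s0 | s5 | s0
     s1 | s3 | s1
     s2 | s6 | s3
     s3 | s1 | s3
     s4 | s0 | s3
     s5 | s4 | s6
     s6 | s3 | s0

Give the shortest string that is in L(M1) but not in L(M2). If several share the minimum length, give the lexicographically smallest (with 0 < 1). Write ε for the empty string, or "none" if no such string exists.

The string 010 is accepted by M1 but not by M2.
No shorter string lies in the difference, and 010 is the lexicographically first length-3 string in L(M1) \ L(M2).

010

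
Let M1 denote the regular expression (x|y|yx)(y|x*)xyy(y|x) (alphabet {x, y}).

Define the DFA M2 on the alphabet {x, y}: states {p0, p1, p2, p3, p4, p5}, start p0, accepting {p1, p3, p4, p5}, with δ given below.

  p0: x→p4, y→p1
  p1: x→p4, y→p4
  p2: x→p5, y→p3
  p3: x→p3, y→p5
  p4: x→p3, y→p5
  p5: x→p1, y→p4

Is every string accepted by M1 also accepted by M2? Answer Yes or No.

Yes

Converting the expression M1 to a DFA (subset construction, then merging equivalent states) gives the minimal DFA with states {r0, r1, r2, r3, r4, r5, r6, r7, r8, r9, r10, r11}, start state r0, accepting states {r11} and transitions r0: x→r1, y→r2; r1: x→r3, y→r4; r2: x→r5, y→r4; r3: x→r3, y→r6; r4: x→r7, y→r8; r5: x→r3, y→r9; r6: x→r8, y→r10; r7: x→r8, y→r6; r8: x→r8, y→r8; r9: x→r7, y→r10; r10: x→r11, y→r11; r11: x→r8, y→r8.
Exploring the product automaton M1 × M2 from the start pair (r0, p0), following both machines on each input symbol, reaches 22 state pairs: (r0, p0), (r1, p4), (r2, p1), (r3, p3), (r4, p5), (r5, p4), (r4, p4), (r6, p5), (r7, p1), (r8, p4), (r9, p5), (r7, p3), (r8, p5), (r8, p1), (r10, p4), (r6, p4), (r8, p3), (r11, p3), (r11, p5), (r10, p5), (r11, p1), (r11, p4).
M1 accepts in {r11} and M2 accepts in {p1, p3, p4, p5}. The reachable pairs whose M1-component is accepting are (r11, p3), (r11, p5), (r11, p1), (r11, p4); in each of them the M2-component is accepting too, so the product for L(M1) \ L(M2) (M1-component accepting, M2-component rejecting) has no reachable accepting pair and the difference is empty.
Hence every string in L(M1) is also in L(M2).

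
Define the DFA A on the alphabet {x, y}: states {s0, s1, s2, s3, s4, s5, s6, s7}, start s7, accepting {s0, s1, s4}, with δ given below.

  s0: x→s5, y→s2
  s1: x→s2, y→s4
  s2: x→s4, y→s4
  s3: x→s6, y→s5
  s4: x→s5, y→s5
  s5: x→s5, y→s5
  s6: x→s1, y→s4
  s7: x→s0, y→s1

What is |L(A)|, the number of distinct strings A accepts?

The useful subgraph on states {s0, s1, s2, s4, s7} is acyclic, so L(A) is finite; the longest accepting path visits 4 useful states, giving maximum string length 3.
Counting accepting paths from s7 by length: 2 of length 1, 1 of length 2, 4 of length 3. Total 7.

7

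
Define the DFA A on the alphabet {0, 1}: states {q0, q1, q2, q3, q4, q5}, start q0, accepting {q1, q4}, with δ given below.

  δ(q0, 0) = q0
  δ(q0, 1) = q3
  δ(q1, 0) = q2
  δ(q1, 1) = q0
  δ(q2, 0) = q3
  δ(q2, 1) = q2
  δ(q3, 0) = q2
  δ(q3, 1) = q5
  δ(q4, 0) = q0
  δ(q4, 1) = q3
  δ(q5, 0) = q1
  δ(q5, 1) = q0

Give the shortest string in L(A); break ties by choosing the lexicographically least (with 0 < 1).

A breadth-first search from q0 reaches an accepting state first via the path q0 → q3 → q5 → q1 on input 110.
No string of length < 3 is accepted (BFS exhausts all shorter strings without reaching an accepting state), and 110 is the lexicographically least accepting string of length 3.

110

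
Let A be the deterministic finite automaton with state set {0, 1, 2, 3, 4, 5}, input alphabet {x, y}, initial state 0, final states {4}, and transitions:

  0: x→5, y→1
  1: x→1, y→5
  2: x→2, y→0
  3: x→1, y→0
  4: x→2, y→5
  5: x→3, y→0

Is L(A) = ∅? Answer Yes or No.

Yes

The states reachable from the start state are {0, 1, 3, 5}.
None of the accepting states {4} is reachable, so no string is accepted and L(A) = ∅.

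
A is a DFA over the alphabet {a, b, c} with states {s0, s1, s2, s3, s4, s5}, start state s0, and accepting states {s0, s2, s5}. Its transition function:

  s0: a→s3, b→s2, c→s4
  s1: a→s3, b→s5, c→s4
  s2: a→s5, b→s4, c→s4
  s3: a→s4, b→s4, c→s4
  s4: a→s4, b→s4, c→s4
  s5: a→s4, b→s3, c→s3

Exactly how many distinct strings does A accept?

3

The useful subgraph on states {s0, s2, s5} is acyclic, so L(A) is finite; the longest accepting path visits 3 useful states, giving maximum string length 2.
Counting accepting paths from s0 by length: 1 of length 0, 1 of length 1, 1 of length 2. Total 3.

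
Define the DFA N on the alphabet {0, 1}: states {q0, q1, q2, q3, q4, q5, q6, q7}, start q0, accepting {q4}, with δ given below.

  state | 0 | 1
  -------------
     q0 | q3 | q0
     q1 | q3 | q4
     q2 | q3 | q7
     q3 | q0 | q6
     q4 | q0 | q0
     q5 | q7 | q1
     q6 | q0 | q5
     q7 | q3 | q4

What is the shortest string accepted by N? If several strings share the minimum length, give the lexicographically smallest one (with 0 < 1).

01101

A breadth-first search from q0 reaches an accepting state first via the path q0 → q3 → q6 → q5 → q7 → q4 on input 01101.
No string of length < 5 is accepted (BFS exhausts all shorter strings without reaching an accepting state), and 01101 is the lexicographically least accepting string of length 5.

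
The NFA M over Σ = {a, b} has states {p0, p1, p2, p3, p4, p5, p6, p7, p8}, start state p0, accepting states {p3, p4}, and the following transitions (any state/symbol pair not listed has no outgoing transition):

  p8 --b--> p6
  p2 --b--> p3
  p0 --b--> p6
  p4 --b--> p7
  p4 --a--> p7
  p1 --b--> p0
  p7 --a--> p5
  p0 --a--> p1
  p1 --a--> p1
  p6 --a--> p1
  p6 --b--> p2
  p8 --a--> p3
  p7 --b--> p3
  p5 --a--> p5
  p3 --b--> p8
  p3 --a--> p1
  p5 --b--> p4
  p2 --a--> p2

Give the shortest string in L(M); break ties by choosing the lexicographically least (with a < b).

A breadth-first search from p0 reaches an accepting state first via the path p0 → p6 → p2 → p3 on input bbb.
No string of length < 3 is accepted (BFS exhausts all shorter strings without reaching an accepting state), and bbb is the lexicographically least accepting string of length 3.

bbb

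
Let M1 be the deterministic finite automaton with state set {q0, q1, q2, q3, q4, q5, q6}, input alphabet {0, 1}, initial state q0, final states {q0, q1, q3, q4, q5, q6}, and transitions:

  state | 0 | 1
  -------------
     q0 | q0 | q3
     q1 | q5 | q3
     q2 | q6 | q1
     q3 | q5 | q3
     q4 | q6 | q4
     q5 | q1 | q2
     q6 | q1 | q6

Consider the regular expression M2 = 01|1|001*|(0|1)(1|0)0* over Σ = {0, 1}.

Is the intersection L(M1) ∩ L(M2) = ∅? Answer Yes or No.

The string 1 is accepted by both M1 and M2.
Hence L(M1) ∩ L(M2) ≠ ∅.

No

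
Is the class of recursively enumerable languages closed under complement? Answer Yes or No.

If both L and its complement were r.e., running the two recognisers in parallel would decide L, so L would be recursive; but there are r.e. languages that are not recursive (e.g. the halting problem), and their complements are therefore not r.e.

No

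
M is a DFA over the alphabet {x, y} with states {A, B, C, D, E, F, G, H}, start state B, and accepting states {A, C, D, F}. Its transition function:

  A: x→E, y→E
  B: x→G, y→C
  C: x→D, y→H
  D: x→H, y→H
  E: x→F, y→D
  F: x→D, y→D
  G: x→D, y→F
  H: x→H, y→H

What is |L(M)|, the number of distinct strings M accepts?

The useful subgraph on states {B, C, D, F, G} is acyclic, so L(M) is finite; the longest accepting path visits 4 useful states, giving maximum string length 3.
Counting accepting paths from B by length: 1 of length 1, 3 of length 2, 2 of length 3. Total 6.

6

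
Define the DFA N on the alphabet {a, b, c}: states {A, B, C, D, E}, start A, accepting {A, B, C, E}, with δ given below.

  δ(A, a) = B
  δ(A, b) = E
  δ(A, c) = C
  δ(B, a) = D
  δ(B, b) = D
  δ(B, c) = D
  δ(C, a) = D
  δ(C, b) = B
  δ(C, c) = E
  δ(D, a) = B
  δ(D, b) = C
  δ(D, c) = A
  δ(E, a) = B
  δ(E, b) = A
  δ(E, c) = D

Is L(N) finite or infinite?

State A is reachable from the start and can reach an accepting state, and it lies on the cycle A → B → D → A.
Traversing that cycle any number of times yields accepted strings of unbounded length, so the language is infinite.

infinite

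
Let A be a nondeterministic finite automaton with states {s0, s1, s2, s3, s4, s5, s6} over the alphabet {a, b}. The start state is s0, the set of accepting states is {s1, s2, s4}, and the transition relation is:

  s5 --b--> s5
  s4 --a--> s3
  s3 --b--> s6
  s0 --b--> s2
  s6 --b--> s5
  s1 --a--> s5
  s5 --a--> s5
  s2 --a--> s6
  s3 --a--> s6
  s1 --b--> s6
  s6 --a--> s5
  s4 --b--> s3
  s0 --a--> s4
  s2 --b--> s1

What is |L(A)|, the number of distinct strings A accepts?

3

The useful subgraph on states {s0, s1, s2, s4} is acyclic, so L(A) is finite; the longest accepting path visits 3 useful states, giving maximum string length 2.
Counting accepting paths from s0 by length: 2 of length 1, 1 of length 2. Total 3.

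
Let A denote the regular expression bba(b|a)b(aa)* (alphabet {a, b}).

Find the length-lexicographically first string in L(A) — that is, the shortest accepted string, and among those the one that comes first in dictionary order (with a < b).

bbaab

By inspection of the expression, no string of length less than 5 matches, and bbaab is the lexicographically first match of length 5.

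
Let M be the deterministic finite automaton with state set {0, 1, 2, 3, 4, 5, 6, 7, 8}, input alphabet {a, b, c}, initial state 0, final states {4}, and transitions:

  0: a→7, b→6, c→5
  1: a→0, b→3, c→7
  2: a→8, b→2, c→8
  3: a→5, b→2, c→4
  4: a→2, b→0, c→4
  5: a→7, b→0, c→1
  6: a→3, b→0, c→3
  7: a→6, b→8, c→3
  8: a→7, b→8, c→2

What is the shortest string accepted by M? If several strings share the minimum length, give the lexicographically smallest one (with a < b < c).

A breadth-first search from 0 reaches an accepting state first via the path 0 → 7 → 3 → 4 on input acc.
No string of length < 3 is accepted (BFS exhausts all shorter strings without reaching an accepting state), and acc is the lexicographically least accepting string of length 3.

acc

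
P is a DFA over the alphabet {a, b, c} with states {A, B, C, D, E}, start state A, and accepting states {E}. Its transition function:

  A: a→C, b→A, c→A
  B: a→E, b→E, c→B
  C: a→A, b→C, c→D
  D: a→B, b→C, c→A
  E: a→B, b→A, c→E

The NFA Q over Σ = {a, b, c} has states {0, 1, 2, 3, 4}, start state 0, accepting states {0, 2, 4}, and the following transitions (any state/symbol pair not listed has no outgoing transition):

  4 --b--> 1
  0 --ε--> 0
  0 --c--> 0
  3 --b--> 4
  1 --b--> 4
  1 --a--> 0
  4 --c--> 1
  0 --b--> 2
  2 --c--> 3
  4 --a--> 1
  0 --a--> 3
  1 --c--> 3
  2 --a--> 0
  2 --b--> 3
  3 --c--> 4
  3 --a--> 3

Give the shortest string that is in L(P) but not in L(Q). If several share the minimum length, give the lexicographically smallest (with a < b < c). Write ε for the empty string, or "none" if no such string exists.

The string abcaa is accepted by P but not by Q.
No shorter string lies in the difference, and abcaa is the lexicographically first length-5 string in L(P) \ L(Q).

abcaa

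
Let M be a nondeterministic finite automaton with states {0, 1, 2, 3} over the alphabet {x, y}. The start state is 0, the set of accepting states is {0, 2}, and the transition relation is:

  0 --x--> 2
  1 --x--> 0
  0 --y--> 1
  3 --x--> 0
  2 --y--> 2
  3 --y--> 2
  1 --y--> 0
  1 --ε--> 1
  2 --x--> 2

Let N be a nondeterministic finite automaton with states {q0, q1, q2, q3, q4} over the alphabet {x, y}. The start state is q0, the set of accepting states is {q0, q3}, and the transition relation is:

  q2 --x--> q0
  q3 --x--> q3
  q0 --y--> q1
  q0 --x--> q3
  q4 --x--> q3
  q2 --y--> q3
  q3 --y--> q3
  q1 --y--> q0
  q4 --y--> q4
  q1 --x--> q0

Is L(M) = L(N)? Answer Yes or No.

Exploring the product automaton M × N from the start pair (0, q0), following both machines on each input symbol, reaches 3 state pairs: (0, q0), (2, q3), (1, q1).
M accepts in {0, 2} and N accepts in {q0, q3}. In every reachable pair the two components are either both accepting — (0, q0), (2, q3) — or both non-accepting, so no string is accepted by exactly one of the machines: L(M) \ L(N) and L(N) \ L(M) are both empty.
Hence every string is accepted by M iff it is accepted by N, and the two languages coincide.

Yes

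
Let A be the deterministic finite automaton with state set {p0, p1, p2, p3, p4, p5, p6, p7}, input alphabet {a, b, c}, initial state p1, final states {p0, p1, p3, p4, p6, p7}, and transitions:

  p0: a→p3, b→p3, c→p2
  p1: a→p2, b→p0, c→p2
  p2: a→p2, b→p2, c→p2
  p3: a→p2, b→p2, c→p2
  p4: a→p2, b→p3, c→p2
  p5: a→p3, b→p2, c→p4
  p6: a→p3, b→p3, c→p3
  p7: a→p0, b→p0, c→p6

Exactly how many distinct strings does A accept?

4

The useful subgraph on states {p0, p1, p3} is acyclic, so L(A) is finite; the longest accepting path visits 3 useful states, giving maximum string length 2.
Counting accepting paths from p1 by length: 1 of length 0, 1 of length 1, 2 of length 2. Total 4.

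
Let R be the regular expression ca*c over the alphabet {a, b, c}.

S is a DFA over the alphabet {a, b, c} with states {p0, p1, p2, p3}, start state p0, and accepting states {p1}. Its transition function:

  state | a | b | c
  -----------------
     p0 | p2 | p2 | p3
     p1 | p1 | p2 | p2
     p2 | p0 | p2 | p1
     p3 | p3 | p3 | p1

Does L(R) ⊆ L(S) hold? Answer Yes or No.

Converting the expression R to a DFA (subset construction, then merging equivalent states) gives the minimal DFA with states {r0, r1, r2, r3}, start state r0, accepting states {r3} and transitions r0: a→r1, b→r1, c→r2; r1: a→r1, b→r1, c→r1; r2: a→r2, b→r1, c→r3; r3: a→r1, b→r1, c→r1.
Exploring the product automaton R × S from the start pair (r0, p0), following both machines on each input symbol, reaches 7 state pairs: (r0, p0), (r1, p2), (r2, p3), (r1, p0), (r1, p1), (r1, p3), (r3, p1).
R accepts in {r3} and S accepts in {p1}. The reachable pairs whose R-component is accepting are (r3, p1); in each of them the S-component is accepting too, so the product for L(R) \ L(S) (R-component accepting, S-component rejecting) has no reachable accepting pair and the difference is empty.
Hence every string in L(R) is also in L(S).

Yes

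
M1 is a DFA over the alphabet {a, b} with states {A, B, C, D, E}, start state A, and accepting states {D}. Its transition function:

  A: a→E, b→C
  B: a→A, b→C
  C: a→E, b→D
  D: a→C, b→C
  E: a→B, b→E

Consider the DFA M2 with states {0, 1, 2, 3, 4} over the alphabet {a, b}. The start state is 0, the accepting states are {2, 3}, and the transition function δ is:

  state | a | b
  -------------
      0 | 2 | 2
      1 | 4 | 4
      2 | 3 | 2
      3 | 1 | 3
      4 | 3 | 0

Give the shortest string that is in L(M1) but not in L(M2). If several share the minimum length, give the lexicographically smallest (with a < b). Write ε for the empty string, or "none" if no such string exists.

The string aaabb is accepted by M1 but not by M2.
No shorter string lies in the difference, and aaabb is the lexicographically first length-5 string in L(M1) \ L(M2).

aaabb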